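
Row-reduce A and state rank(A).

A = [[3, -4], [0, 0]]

Row reduction:
Row echelon form:
[ 3  -4 ]
[ 0   0 ]
Nonzero rows / pivot columns: 1

rank(A) = 1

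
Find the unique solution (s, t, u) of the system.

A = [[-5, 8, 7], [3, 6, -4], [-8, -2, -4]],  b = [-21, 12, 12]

Forward elimination on [A|b]:
R2 <- R2 - (-3/5)*R1:  [    0  54/5   1/5  -3/5 ]
R3 <- R3 - (8/5)*R1:  [     0  -74/5  -76/5  228/5 ]
R3 <- R3 - (-37/27)*R2:  [       0        0  -403/27    403/9 ]
Row echelon form:
[ -5     8        7  |    -21 ]
[  0  54/5      1/5  |   -3/5 ]
[  0     0  -403/27  |  403/9 ]
Back-substitution:
u = (403/9) / (-403/27) = -3
t = (-3/5 - (1/5)*(-3)) / (54/5) = 0
s = (-21 - (8)*(0) - (7)*(-3)) / -5 = 0

(0, 0, -3)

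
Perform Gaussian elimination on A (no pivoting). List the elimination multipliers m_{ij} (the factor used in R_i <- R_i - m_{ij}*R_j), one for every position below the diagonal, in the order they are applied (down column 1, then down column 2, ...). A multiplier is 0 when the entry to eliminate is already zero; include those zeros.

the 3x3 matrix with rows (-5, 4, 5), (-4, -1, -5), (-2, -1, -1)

multipliers: 4/5, 2/5, 13/21

Forward elimination:
R2 <- R2 - (4/5)*R1:  [     0  -21/5     -9 ]
R3 <- R3 - (2/5)*R1:  [     0  -13/5     -3 ]
R3 <- R3 - (13/21)*R2:  [    0     0  18/7 ]
Multipliers (in order of application): m_{21} = 4/5, m_{31} = 2/5, m_{32} = 13/21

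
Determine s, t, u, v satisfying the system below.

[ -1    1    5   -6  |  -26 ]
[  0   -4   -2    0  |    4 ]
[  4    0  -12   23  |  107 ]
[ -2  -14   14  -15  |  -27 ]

(4, -2, 2, 5)

Forward elimination on [A|b]:
R3 <- R3 - (-4)*R1:  [  0   4   8  -1   3 ]
R4 <- R4 - (2)*R1:  [   0  -16    4   -3   25 ]
R3 <- R3 - (-1)*R2:  [  0   0   6  -1   7 ]
R4 <- R4 - (4)*R2:  [  0   0  12  -3   9 ]
R4 <- R4 - (2)*R3:  [  0   0   0  -1  -5 ]
Row echelon form:
[ -1   1   5  -6  |  -26 ]
[  0  -4  -2   0  |    4 ]
[  0   0   6  -1  |    7 ]
[  0   0   0  -1  |   -5 ]
Back-substitution:
v = (-5) / -1 = 5
u = (7 - (-1)*(5)) / 6 = 2
t = (4 - (-2)*(2)) / -4 = -2
s = (-26 - (1)*(-2) - (5)*(2) - (-6)*(5)) / -1 = 4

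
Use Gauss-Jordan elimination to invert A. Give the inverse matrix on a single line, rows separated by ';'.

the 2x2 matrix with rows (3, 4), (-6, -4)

Gauss-Jordan on [A | I]:
R1 <- (1/3)*R1:  [   1  4/3  |  1/3    0 ]
R2 <- R2 - (-6)*R1:  [ 0  4  |  2  1 ]
R2 <- (1/4)*R2:  [   0    1  |  1/2  1/4 ]
R1 <- R1 - (4/3)*R2:  [    1     0  |  -1/3  -1/3 ]
Right block of [I | A^{-1}] is the inverse:
[ -1/3  -1/3 ]
[  1/2   1/4 ]

inverse = [-1/3 -1/3; 1/2 1/4]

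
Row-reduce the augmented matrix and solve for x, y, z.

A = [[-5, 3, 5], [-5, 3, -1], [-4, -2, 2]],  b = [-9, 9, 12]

(-3, -3, -3)

Forward elimination on [A|b]:
R2 <- R2 - (1)*R1:  [  0   0  -6  18 ]
R3 <- R3 - (4/5)*R1:  [     0  -22/5     -2   96/5 ]
R2 <-> R3   (pivot in column 2 was zero)
[ -5      3   5    -9 ]
[  0  -22/5  -2  96/5 ]
[  0      0  -6    18 ]
Row echelon form:
[ -5      3   5  |    -9 ]
[  0  -22/5  -2  |  96/5 ]
[  0      0  -6  |    18 ]
Back-substitution:
z = (18) / -6 = -3
y = (96/5 - (-2)*(-3)) / (-22/5) = -3
x = (-9 - (3)*(-3) - (5)*(-3)) / -5 = -3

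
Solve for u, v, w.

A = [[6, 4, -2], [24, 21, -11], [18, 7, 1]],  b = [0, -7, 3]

(1, -2, -1)

Forward elimination on [A|b]:
R2 <- R2 - (4)*R1:  [  0   5  -3  -7 ]
R3 <- R3 - (3)*R1:  [  0  -5   7   3 ]
R3 <- R3 - (-1)*R2:  [  0   0   4  -4 ]
Row echelon form:
[ 6  4  -2  |   0 ]
[ 0  5  -3  |  -7 ]
[ 0  0   4  |  -4 ]
Back-substitution:
w = (-4) / 4 = -1
v = (-7 - (-3)*(-1)) / 5 = -2
u = (0 - (4)*(-2) - (-2)*(-1)) / 6 = 1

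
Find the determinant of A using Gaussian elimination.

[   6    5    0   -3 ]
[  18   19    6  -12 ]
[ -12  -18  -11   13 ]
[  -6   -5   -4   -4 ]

Forward elimination:
R2 <- R2 - (3)*R1:  [  0   4   6  -3 ]
R3 <- R3 - (-2)*R1:  [   0   -8  -11    7 ]
R4 <- R4 - (-1)*R1:  [  0   0  -4  -7 ]
R3 <- R3 - (-2)*R2:  [ 0  0  1  1 ]
R4 <- R4 - (-4)*R3:  [  0   0   0  -3 ]
Upper-triangular form:
[ 6  5  0  -3 ]
[ 0  4  6  -3 ]
[ 0  0  1   1 ]
[ 0  0  0  -3 ]
det(A) = (-1)^0 * (6) * (4) * (1) * (-3) = -72  (0 row swaps -> sign +1)

det(A) = -72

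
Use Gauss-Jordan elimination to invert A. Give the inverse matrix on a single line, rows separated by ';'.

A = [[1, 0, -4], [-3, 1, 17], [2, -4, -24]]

Gauss-Jordan on [A | I]:
R2 <- R2 - (-3)*R1:  [ 0  1  5  |  3  1  0 ]
R3 <- R3 - (2)*R1:  [   0   -4  -16  |   -2    0    1 ]
R3 <- R3 - (-4)*R2:  [  0   0   4  |  10   4   1 ]
R3 <- (1/4)*R3:  [   0    0    1  |  5/2    1  1/4 ]
R1 <- R1 - (-4)*R3:  [  1   0   0  |  11   4   1 ]
R2 <- R2 - (5)*R3:  [     0      1      0  |  -19/2     -4   -5/4 ]
Right block of [I | A^{-1}] is the inverse:
[    11   4     1 ]
[ -19/2  -4  -5/4 ]
[   5/2   1   1/4 ]

inverse = [11 4 1; -19/2 -4 -5/4; 5/2 1 1/4]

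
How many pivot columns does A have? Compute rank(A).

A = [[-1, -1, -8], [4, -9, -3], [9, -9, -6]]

rank(A) = 3

Row reduction:
R2 <- R2 - (-4)*R1:  [   0  -13  -35 ]
R3 <- R3 - (-9)*R1:  [   0  -18  -78 ]
R3 <- R3 - (18/13)*R2:  [       0        0  -384/13 ]
Row echelon form:
[ -1   -1       -8 ]
[  0  -13      -35 ]
[  0    0  -384/13 ]
Nonzero rows / pivot columns: 3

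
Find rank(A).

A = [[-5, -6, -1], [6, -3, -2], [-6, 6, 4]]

rank(A) = 3

Row reduction:
R2 <- R2 - (-6/5)*R1:  [     0  -51/5  -16/5 ]
R3 <- R3 - (6/5)*R1:  [    0  66/5  26/5 ]
R3 <- R3 - (-22/17)*R2:  [     0      0  18/17 ]
Row echelon form:
[ -5     -6     -1 ]
[  0  -51/5  -16/5 ]
[  0      0  18/17 ]
Nonzero rows / pivot columns: 3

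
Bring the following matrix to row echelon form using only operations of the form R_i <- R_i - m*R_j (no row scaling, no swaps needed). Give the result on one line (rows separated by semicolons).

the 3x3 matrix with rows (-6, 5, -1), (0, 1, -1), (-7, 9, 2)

REF = [-6 5 -1; 0 1 -1; 0 0 19/3]

Forward elimination:
R3 <- R3 - (7/6)*R1:  [    0  19/6  19/6 ]
R3 <- R3 - (19/6)*R2:  [    0     0  19/3 ]
Row echelon form:
[ -6  5    -1 ]
[  0  1    -1 ]
[  0  0  19/3 ]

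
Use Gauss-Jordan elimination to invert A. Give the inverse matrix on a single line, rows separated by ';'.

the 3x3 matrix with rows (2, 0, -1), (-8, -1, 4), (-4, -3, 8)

inverse = [-1/3 -1/4 1/12; -4 -1 0; -5/3 -1/2 1/6]

Gauss-Jordan on [A | I]:
R1 <- (1/2)*R1:  [    1     0  -1/2  |   1/2     0     0 ]
R2 <- R2 - (-8)*R1:  [  0  -1   0  |   4   1   0 ]
R3 <- R3 - (-4)*R1:  [  0  -3   6  |   2   0   1 ]
R2 <- (1/-1)*R2:  [  0   1   0  |  -4  -1   0 ]
R3 <- R3 - (-3)*R2:  [   0    0    6  |  -10   -3    1 ]
R3 <- (1/6)*R3:  [    0     0     1  |  -5/3  -1/2   1/6 ]
R1 <- R1 - (-1/2)*R3:  [    1     0     0  |  -1/3  -1/4  1/12 ]
Right block of [I | A^{-1}] is the inverse:
[ -1/3  -1/4  1/12 ]
[   -4    -1     0 ]
[ -5/3  -1/2   1/6 ]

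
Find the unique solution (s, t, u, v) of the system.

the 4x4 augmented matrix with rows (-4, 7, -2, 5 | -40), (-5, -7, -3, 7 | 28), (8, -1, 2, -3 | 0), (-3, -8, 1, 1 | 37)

Forward elimination on [A|b]:
R2 <- R2 - (5/4)*R1:  [     0  -63/4   -1/2    3/4     78 ]
R3 <- R3 - (-2)*R1:  [   0   13   -2    7  -80 ]
R4 <- R4 - (3/4)*R1:  [     0  -53/4    5/2  -11/4     67 ]
R3 <- R3 - (-52/63)*R2:  [       0        0  -152/63   160/21  -328/21 ]
R4 <- R4 - (53/63)*R2:  [      0       0  184/63  -71/21   29/21 ]
R4 <- R4 - (-23/19)*R3:  [       0        0        0   111/19  -333/19 ]
Row echelon form:
[ -4      7       -2       5  |      -40 ]
[  0  -63/4     -1/2     3/4  |       78 ]
[  0      0  -152/63  160/21  |  -328/21 ]
[  0      0        0  111/19  |  -333/19 ]
Back-substitution:
v = (-333/19) / (111/19) = -3
u = (-328/21 - (160/21)*(-3)) / (-152/63) = -3
t = (78 - (-1/2)*(-3) - (3/4)*(-3)) / (-63/4) = -5
s = (-40 - (7)*(-5) - (-2)*(-3) - (5)*(-3)) / -4 = -1

(-1, -5, -3, -3)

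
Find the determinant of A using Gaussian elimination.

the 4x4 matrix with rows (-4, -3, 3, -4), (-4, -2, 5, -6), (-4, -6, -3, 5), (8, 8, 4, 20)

Forward elimination:
R2 <- R2 - (1)*R1:  [  0   1   2  -2 ]
R3 <- R3 - (1)*R1:  [  0  -3  -6   9 ]
R4 <- R4 - (-2)*R1:  [  0   2  10  12 ]
R3 <- R3 - (-3)*R2:  [ 0  0  0  3 ]
R4 <- R4 - (2)*R2:  [  0   0   6  16 ]
R3 <-> R4   (pivot in column 3 was zero)
[ -4  -3  3  -4 ]
[  0   1  2  -2 ]
[  0   0  6  16 ]
[  0   0  0   3 ]
Upper-triangular form:
[ -4  -3  3  -4 ]
[  0   1  2  -2 ]
[  0   0  6  16 ]
[  0   0  0   3 ]
det(A) = (-1)^1 * (-4) * (1) * (6) * (3) = 72  (1 row swap -> sign -1)

det(A) = 72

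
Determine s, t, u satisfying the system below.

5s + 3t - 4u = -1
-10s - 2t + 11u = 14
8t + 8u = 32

Forward elimination on [A|b]:
R2 <- R2 - (-2)*R1:  [  0   4   3  12 ]
R3 <- R3 - (2)*R2:  [ 0  0  2  8 ]
Row echelon form:
[ 5  3  -4  |  -1 ]
[ 0  4   3  |  12 ]
[ 0  0   2  |   8 ]
Back-substitution:
u = (8) / 2 = 4
t = (12 - (3)*(4)) / 4 = 0
s = (-1 - (3)*(0) - (-4)*(4)) / 5 = 3

(3, 0, 4)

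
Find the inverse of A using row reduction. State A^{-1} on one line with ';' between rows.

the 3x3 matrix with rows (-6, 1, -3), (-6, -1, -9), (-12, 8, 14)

Gauss-Jordan on [A | I]:
R1 <- (1/-6)*R1:  [    1  -1/6   1/2  |  -1/6     0     0 ]
R2 <- R2 - (-6)*R1:  [  0  -2  -6  |  -1   1   0 ]
R3 <- R3 - (-12)*R1:  [  0   6  20  |  -2   0   1 ]
R2 <- (1/-2)*R2:  [    0     1     3  |   1/2  -1/2     0 ]
R1 <- R1 - (-1/6)*R2:  [     1      0      1  |  -1/12  -1/12      0 ]
R3 <- R3 - (6)*R2:  [  0   0   2  |  -5   3   1 ]
R3 <- (1/2)*R3:  [    0     0     1  |  -5/2   3/2   1/2 ]
R1 <- R1 - (1)*R3:  [      1       0       0  |   29/12  -19/12    -1/2 ]
R2 <- R2 - (3)*R3:  [    0     1     0  |     8    -5  -3/2 ]
Right block of [I | A^{-1}] is the inverse:
[ 29/12  -19/12  -1/2 ]
[     8      -5  -3/2 ]
[  -5/2     3/2   1/2 ]

inverse = [29/12 -19/12 -1/2; 8 -5 -3/2; -5/2 3/2 1/2]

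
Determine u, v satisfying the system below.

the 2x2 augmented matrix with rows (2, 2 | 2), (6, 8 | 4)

(2, -1)

Forward elimination on [A|b]:
R2 <- R2 - (3)*R1:  [  0   2  -2 ]
Row echelon form:
[ 2  2  |   2 ]
[ 0  2  |  -2 ]
Back-substitution:
v = (-2) / 2 = -1
u = (2 - (2)*(-1)) / 2 = 2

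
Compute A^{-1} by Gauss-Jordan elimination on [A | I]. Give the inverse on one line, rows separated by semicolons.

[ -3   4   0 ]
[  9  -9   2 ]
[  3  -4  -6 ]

Gauss-Jordan on [A | I]:
R1 <- (1/-3)*R1:  [    1  -4/3     0  |  -1/3     0     0 ]
R2 <- R2 - (9)*R1:  [ 0  3  2  |  3  1  0 ]
R3 <- R3 - (3)*R1:  [  0   0  -6  |   1   0   1 ]
R2 <- (1/3)*R2:  [   0    1  2/3  |    1  1/3    0 ]
R1 <- R1 - (-4/3)*R2:  [   1    0  8/9  |    1  4/9    0 ]
R3 <- (1/-6)*R3:  [    0     0     1  |  -1/6     0  -1/6 ]
R1 <- R1 - (8/9)*R3:  [     1      0      0  |  31/27    4/9   4/27 ]
R2 <- R2 - (2/3)*R3:  [    0     1     0  |  10/9   1/3   1/9 ]
Right block of [I | A^{-1}] is the inverse:
[ 31/27  4/9  4/27 ]
[  10/9  1/3   1/9 ]
[  -1/6    0  -1/6 ]

inverse = [31/27 4/9 4/27; 10/9 1/3 1/9; -1/6 0 -1/6]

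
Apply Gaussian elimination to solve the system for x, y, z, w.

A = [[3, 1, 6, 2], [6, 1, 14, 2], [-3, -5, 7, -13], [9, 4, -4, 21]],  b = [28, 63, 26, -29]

(1, 5, 4, -2)

Forward elimination on [A|b]:
R2 <- R2 - (2)*R1:  [  0  -1   2  -2   7 ]
R3 <- R3 - (-1)*R1:  [   0   -4   13  -11   54 ]
R4 <- R4 - (3)*R1:  [    0     1   -22    15  -113 ]
R3 <- R3 - (4)*R2:  [  0   0   5  -3  26 ]
R4 <- R4 - (-1)*R2:  [    0     0   -20    13  -106 ]
R4 <- R4 - (-4)*R3:  [  0   0   0   1  -2 ]
Row echelon form:
[ 3   1  6   2  |  28 ]
[ 0  -1  2  -2  |   7 ]
[ 0   0  5  -3  |  26 ]
[ 0   0  0   1  |  -2 ]
Back-substitution:
w = (-2) / 1 = -2
z = (26 - (-3)*(-2)) / 5 = 4
y = (7 - (2)*(4) - (-2)*(-2)) / -1 = 5
x = (28 - (1)*(5) - (6)*(4) - (2)*(-2)) / 3 = 1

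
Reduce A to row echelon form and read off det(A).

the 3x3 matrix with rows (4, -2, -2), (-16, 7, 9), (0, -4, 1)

det(A) = 12

Forward elimination:
R2 <- R2 - (-4)*R1:  [  0  -1   1 ]
R3 <- R3 - (4)*R2:  [  0   0  -3 ]
Upper-triangular form:
[ 4  -2  -2 ]
[ 0  -1   1 ]
[ 0   0  -3 ]
det(A) = (-1)^0 * (4) * (-1) * (-3) = 12  (0 row swaps -> sign +1)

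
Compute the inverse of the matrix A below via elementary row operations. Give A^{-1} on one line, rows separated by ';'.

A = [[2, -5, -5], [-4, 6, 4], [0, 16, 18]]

Gauss-Jordan on [A | I]:
R1 <- (1/2)*R1:  [    1  -5/2  -5/2  |   1/2     0     0 ]
R2 <- R2 - (-4)*R1:  [  0  -4  -6  |   2   1   0 ]
R2 <- (1/-4)*R2:  [    0     1   3/2  |  -1/2  -1/4     0 ]
R1 <- R1 - (-5/2)*R2:  [    1     0   5/4  |  -3/4  -5/8     0 ]
R3 <- R3 - (16)*R2:  [  0   0  -6  |   8   4   1 ]
R3 <- (1/-6)*R3:  [    0     0     1  |  -4/3  -2/3  -1/6 ]
R1 <- R1 - (5/4)*R3:  [     1      0      0  |  11/12   5/24   5/24 ]
R2 <- R2 - (3/2)*R3:  [   0    1    0  |  3/2  3/4  1/4 ]
Right block of [I | A^{-1}] is the inverse:
[ 11/12  5/24  5/24 ]
[   3/2   3/4   1/4 ]
[  -4/3  -2/3  -1/6 ]

inverse = [11/12 5/24 5/24; 3/2 3/4 1/4; -4/3 -2/3 -1/6]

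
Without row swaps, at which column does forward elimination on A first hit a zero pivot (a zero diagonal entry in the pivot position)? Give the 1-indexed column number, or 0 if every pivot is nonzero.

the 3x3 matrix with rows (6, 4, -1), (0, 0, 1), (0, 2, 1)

first zero-pivot column = 2

Naive forward elimination:
Matrix at this point:
[ 6  4  -1 ]
[ 0  0   1 ]
[ 0  2   1 ]
Pivot entry (2,2) is zero but row 3 has 2 in column 2 -> naive elimination stops; a row interchange (e.g. R2 <-> R3) would be required here.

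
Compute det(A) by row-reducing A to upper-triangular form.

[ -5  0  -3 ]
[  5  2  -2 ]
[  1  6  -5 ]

det(A) = -94

Forward elimination:
R2 <- R2 - (-1)*R1:  [  0   2  -5 ]
R3 <- R3 - (-1/5)*R1:  [     0      6  -28/5 ]
R3 <- R3 - (3)*R2:  [    0     0  47/5 ]
Upper-triangular form:
[ -5  0    -3 ]
[  0  2    -5 ]
[  0  0  47/5 ]
det(A) = (-1)^0 * (-5) * (2) * (47/5) = -94  (0 row swaps -> sign +1)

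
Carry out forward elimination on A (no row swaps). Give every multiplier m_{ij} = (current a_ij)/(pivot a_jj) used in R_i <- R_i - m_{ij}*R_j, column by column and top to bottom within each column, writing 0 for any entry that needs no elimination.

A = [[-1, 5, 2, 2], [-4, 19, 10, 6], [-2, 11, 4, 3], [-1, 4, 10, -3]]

Forward elimination:
R2 <- R2 - (4)*R1:  [  0  -1   2  -2 ]
R3 <- R3 - (2)*R1:  [  0   1   0  -1 ]
R4 <- R4 - (1)*R1:  [  0  -1   8  -5 ]
R3 <- R3 - (-1)*R2:  [  0   0   2  -3 ]
R4 <- R4 - (1)*R2:  [  0   0   6  -3 ]
R4 <- R4 - (3)*R3:  [ 0  0  0  6 ]
Multipliers (in order of application): m_{21} = 4, m_{31} = 2, m_{41} = 1, m_{32} = -1, m_{42} = 1, m_{43} = 3

multipliers: 4, 2, 1, -1, 1, 3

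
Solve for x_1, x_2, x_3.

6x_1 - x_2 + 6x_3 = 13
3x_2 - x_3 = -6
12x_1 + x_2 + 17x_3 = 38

(-1, -1, 3)

Forward elimination on [A|b]:
R3 <- R3 - (2)*R1:  [  0   3   5  12 ]
R3 <- R3 - (1)*R2:  [  0   0   6  18 ]
Row echelon form:
[ 6  -1   6  |  13 ]
[ 0   3  -1  |  -6 ]
[ 0   0   6  |  18 ]
Back-substitution:
x_3 = (18) / 6 = 3
x_2 = (-6 - (-1)*(3)) / 3 = -1
x_1 = (13 - (-1)*(-1) - (6)*(3)) / 6 = -1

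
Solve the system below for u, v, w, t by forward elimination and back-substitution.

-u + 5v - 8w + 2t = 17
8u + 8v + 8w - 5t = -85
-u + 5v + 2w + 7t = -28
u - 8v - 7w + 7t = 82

Forward elimination on [A|b]:
R2 <- R2 - (-8)*R1:  [   0   48  -56   11   51 ]
R3 <- R3 - (1)*R1:  [   0    0   10    5  -45 ]
R4 <- R4 - (-1)*R1:  [   0   -3  -15    9   99 ]
R4 <- R4 - (-1/16)*R2:  [       0        0    -37/2   155/16  1635/16 ]
R4 <- R4 - (-37/20)*R3:  [      0       0       0  303/16  303/16 ]
Row echelon form:
[ -1   5   -8       2  |      17 ]
[  0  48  -56      11  |      51 ]
[  0   0   10       5  |     -45 ]
[  0   0    0  303/16  |  303/16 ]
Back-substitution:
t = (303/16) / (303/16) = 1
w = (-45 - (5)*(1)) / 10 = -5
v = (51 - (-56)*(-5) - (11)*(1)) / 48 = -5
u = (17 - (5)*(-5) - (-8)*(-5) - (2)*(1)) / -1 = 0

(0, -5, -5, 1)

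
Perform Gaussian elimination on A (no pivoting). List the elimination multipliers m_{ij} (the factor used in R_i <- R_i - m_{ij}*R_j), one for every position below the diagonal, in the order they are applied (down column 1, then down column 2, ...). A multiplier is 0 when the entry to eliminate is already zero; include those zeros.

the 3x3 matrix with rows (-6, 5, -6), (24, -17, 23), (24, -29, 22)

multipliers: -4, -4, -3

Forward elimination:
R2 <- R2 - (-4)*R1:  [  0   3  -1 ]
R3 <- R3 - (-4)*R1:  [  0  -9  -2 ]
R3 <- R3 - (-3)*R2:  [  0   0  -5 ]
Multipliers (in order of application): m_{21} = -4, m_{31} = -4, m_{32} = -3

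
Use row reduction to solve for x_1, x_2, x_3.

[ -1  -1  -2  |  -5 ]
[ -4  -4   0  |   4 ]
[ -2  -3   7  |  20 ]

Forward elimination on [A|b]:
R2 <- R2 - (4)*R1:  [  0   0   8  24 ]
R3 <- R3 - (2)*R1:  [  0  -1  11  30 ]
R2 <-> R3   (pivot in column 2 was zero)
[ -1  -1  -2  -5 ]
[  0  -1  11  30 ]
[  0   0   8  24 ]
Row echelon form:
[ -1  -1  -2  |  -5 ]
[  0  -1  11  |  30 ]
[  0   0   8  |  24 ]
Back-substitution:
x_3 = (24) / 8 = 3
x_2 = (30 - (11)*(3)) / -1 = 3
x_1 = (-5 - (-1)*(3) - (-2)*(3)) / -1 = -4

(-4, 3, 3)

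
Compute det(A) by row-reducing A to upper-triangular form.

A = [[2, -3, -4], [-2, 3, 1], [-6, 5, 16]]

det(A) = -24

Forward elimination:
R2 <- R2 - (-1)*R1:  [  0   0  -3 ]
R3 <- R3 - (-3)*R1:  [  0  -4   4 ]
R2 <-> R3   (pivot in column 2 was zero)
[ 2  -3  -4 ]
[ 0  -4   4 ]
[ 0   0  -3 ]
Upper-triangular form:
[ 2  -3  -4 ]
[ 0  -4   4 ]
[ 0   0  -3 ]
det(A) = (-1)^1 * (2) * (-4) * (-3) = -24  (1 row swap -> sign -1)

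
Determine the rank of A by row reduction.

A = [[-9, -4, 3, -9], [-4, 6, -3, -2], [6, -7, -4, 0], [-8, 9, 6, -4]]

rank(A) = 4

Row reduction:
R2 <- R2 - (4/9)*R1:  [     0   70/9  -13/3      2 ]
R3 <- R3 - (-2/3)*R1:  [     0  -29/3     -2     -6 ]
R4 <- R4 - (8/9)*R1:  [     0  113/9   10/3      4 ]
R3 <- R3 - (-87/70)*R2:  [       0        0  -517/70  -123/35 ]
R4 <- R4 - (113/70)*R2:  [      0       0  723/70   27/35 ]
R4 <- R4 - (-723/517)*R3:  [         0          0          0  -2142/517 ]
Row echelon form:
[ -9    -4        3         -9 ]
[  0  70/9    -13/3          2 ]
[  0     0  -517/70    -123/35 ]
[  0     0        0  -2142/517 ]
Nonzero rows / pivot columns: 4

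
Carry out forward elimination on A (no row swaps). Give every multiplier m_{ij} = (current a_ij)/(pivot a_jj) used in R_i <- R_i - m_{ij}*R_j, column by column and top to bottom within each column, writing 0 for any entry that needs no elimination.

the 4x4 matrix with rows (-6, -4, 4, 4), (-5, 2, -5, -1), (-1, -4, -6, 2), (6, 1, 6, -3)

multipliers: 5/6, 1/6, -1, -5/8, -9/16, -17/38

Forward elimination:
R2 <- R2 - (5/6)*R1:  [     0   16/3  -25/3  -13/3 ]
R3 <- R3 - (1/6)*R1:  [     0  -10/3  -20/3    4/3 ]
R4 <- R4 - (-1)*R1:  [  0  -3  10   1 ]
R3 <- R3 - (-5/8)*R2:  [     0      0  -95/8  -11/8 ]
R4 <- R4 - (-9/16)*R2:  [      0       0   85/16  -23/16 ]
R4 <- R4 - (-17/38)*R3:  [      0       0       0  -39/19 ]
Multipliers (in order of application): m_{21} = 5/6, m_{31} = 1/6, m_{41} = -1, m_{32} = -5/8, m_{42} = -9/16, m_{43} = -17/38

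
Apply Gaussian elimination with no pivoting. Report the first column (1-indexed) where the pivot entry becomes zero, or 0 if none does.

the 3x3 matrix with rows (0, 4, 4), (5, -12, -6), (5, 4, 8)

first zero-pivot column = 1

Naive forward elimination:
Pivot entry (1,1) is zero but row 2 has 5 in column 1 -> naive elimination stops; a row interchange (e.g. R1 <-> R2) would be required here.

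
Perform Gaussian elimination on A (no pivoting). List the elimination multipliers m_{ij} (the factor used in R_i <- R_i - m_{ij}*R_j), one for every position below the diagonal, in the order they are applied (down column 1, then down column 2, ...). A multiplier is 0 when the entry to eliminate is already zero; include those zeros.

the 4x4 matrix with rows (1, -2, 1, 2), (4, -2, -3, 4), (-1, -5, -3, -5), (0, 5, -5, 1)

Forward elimination:
R2 <- R2 - (4)*R1:  [  0   6  -7  -4 ]
R3 <- R3 - (-1)*R1:  [  0  -7  -2  -3 ]
R4: entry in column 1 is already 0 -> m_{41} = 0 (no row operation needed)
R3 <- R3 - (-7/6)*R2:  [     0      0  -61/6  -23/3 ]
R4 <- R4 - (5/6)*R2:  [    0     0   5/6  13/3 ]
R4 <- R4 - (-5/61)*R3:  [      0       0       0  226/61 ]
Multipliers (in order of application): m_{21} = 4, m_{31} = -1, m_{41} = 0, m_{32} = -7/6, m_{42} = 5/6, m_{43} = -5/61

multipliers: 4, -1, 0, -7/6, 5/6, -5/61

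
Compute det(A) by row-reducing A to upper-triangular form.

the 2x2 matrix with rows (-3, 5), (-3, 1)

det(A) = 12

Forward elimination:
R2 <- R2 - (1)*R1:  [  0  -4 ]
Upper-triangular form:
[ -3   5 ]
[  0  -4 ]
det(A) = (-1)^0 * (-3) * (-4) = 12  (0 row swaps -> sign +1)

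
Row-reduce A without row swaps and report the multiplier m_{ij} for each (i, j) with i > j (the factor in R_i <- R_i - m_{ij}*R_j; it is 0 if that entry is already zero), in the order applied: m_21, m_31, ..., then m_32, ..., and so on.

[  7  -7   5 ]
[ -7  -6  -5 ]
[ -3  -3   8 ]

multipliers: -1, -3/7, 6/13

Forward elimination:
R2 <- R2 - (-1)*R1:  [   0  -13    0 ]
R3 <- R3 - (-3/7)*R1:  [    0    -6  71/7 ]
R3 <- R3 - (6/13)*R2:  [    0     0  71/7 ]
Multipliers (in order of application): m_{21} = -1, m_{31} = -3/7, m_{32} = 6/13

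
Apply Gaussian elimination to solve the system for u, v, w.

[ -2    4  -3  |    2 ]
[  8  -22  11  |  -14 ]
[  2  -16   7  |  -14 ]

(1, 1, 0)

Forward elimination on [A|b]:
R2 <- R2 - (-4)*R1:  [  0  -6  -1  -6 ]
R3 <- R3 - (-1)*R1:  [   0  -12    4  -12 ]
R3 <- R3 - (2)*R2:  [ 0  0  6  0 ]
Row echelon form:
[ -2   4  -3  |   2 ]
[  0  -6  -1  |  -6 ]
[  0   0   6  |   0 ]
Back-substitution:
w = (0) / 6 = 0
v = (-6 - (-1)*(0)) / -6 = 1
u = (2 - (4)*(1) - (-3)*(0)) / -2 = 1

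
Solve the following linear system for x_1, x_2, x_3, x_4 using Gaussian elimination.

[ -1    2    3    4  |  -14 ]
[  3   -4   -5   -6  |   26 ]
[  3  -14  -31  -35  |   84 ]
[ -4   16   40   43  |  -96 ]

(3, -2, 3, -4)

Forward elimination on [A|b]:
R2 <- R2 - (-3)*R1:  [   0    2    4    6  -16 ]
R3 <- R3 - (-3)*R1:  [   0   -8  -22  -23   42 ]
R4 <- R4 - (4)*R1:  [   0    8   28   27  -40 ]
R3 <- R3 - (-4)*R2:  [   0    0   -6    1  -22 ]
R4 <- R4 - (4)*R2:  [  0   0  12   3  24 ]
R4 <- R4 - (-2)*R3:  [   0    0    0    5  -20 ]
Row echelon form:
[ -1  2   3  4  |  -14 ]
[  0  2   4  6  |  -16 ]
[  0  0  -6  1  |  -22 ]
[  0  0   0  5  |  -20 ]
Back-substitution:
x_4 = (-20) / 5 = -4
x_3 = (-22 - (1)*(-4)) / -6 = 3
x_2 = (-16 - (4)*(3) - (6)*(-4)) / 2 = -2
x_1 = (-14 - (2)*(-2) - (3)*(3) - (4)*(-4)) / -1 = 3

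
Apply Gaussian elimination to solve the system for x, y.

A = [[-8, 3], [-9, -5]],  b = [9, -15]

(0, 3)

Forward elimination on [A|b]:
R2 <- R2 - (9/8)*R1:  [      0   -67/8  -201/8 ]
Row echelon form:
[ -8      3  |       9 ]
[  0  -67/8  |  -201/8 ]
Back-substitution:
y = (-201/8) / (-67/8) = 3
x = (9 - (3)*(3)) / -8 = 0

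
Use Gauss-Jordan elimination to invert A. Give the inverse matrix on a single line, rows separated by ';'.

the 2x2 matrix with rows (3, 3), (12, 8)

inverse = [-2/3 1/4; 1 -1/4]

Gauss-Jordan on [A | I]:
R1 <- (1/3)*R1:  [   1    1  |  1/3    0 ]
R2 <- R2 - (12)*R1:  [  0  -4  |  -4   1 ]
R2 <- (1/-4)*R2:  [    0     1  |     1  -1/4 ]
R1 <- R1 - (1)*R2:  [    1     0  |  -2/3   1/4 ]
Right block of [I | A^{-1}] is the inverse:
[ -2/3   1/4 ]
[    1  -1/4 ]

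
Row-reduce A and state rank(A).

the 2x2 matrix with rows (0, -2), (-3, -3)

rank(A) = 2

Row reduction:
R1 <-> R2   (pivot in column 1 was zero)
[ -3  -3 ]
[  0  -2 ]
Row echelon form:
[ -3  -3 ]
[  0  -2 ]
Nonzero rows / pivot columns: 2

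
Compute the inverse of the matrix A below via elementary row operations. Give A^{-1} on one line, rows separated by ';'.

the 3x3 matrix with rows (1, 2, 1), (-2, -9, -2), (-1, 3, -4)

inverse = [14/5 11/15 1/3; -2/5 -1/5 0; -1 -1/3 -1/3]

Gauss-Jordan on [A | I]:
R2 <- R2 - (-2)*R1:  [  0  -5   0  |   2   1   0 ]
R3 <- R3 - (-1)*R1:  [  0   5  -3  |   1   0   1 ]
R2 <- (1/-5)*R2:  [    0     1     0  |  -2/5  -1/5     0 ]
R1 <- R1 - (2)*R2:  [   1    0    1  |  9/5  2/5    0 ]
R3 <- R3 - (5)*R2:  [  0   0  -3  |   3   1   1 ]
R3 <- (1/-3)*R3:  [    0     0     1  |    -1  -1/3  -1/3 ]
R1 <- R1 - (1)*R3:  [     1      0      0  |   14/5  11/15    1/3 ]
Right block of [I | A^{-1}] is the inverse:
[ 14/5  11/15   1/3 ]
[ -2/5   -1/5     0 ]
[   -1   -1/3  -1/3 ]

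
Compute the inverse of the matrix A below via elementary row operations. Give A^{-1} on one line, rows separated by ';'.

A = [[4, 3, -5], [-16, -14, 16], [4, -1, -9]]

Gauss-Jordan on [A | I]:
R1 <- (1/4)*R1:  [    1   3/4  -5/4  |   1/4     0     0 ]
R2 <- R2 - (-16)*R1:  [  0  -2  -4  |   4   1   0 ]
R3 <- R3 - (4)*R1:  [  0  -4  -4  |  -1   0   1 ]
R2 <- (1/-2)*R2:  [    0     1     2  |    -2  -1/2     0 ]
R1 <- R1 - (3/4)*R2:  [     1      0  -11/4  |    7/4    3/8      0 ]
R3 <- R3 - (-4)*R2:  [  0   0   4  |  -9  -2   1 ]
R3 <- (1/4)*R3:  [    0     0     1  |  -9/4  -1/2   1/4 ]
R1 <- R1 - (-11/4)*R3:  [      1       0       0  |  -71/16      -1   11/16 ]
R2 <- R2 - (2)*R3:  [    0     1     0  |   5/2   1/2  -1/2 ]
Right block of [I | A^{-1}] is the inverse:
[ -71/16    -1  11/16 ]
[    5/2   1/2   -1/2 ]
[   -9/4  -1/2    1/4 ]

inverse = [-71/16 -1 11/16; 5/2 1/2 -1/2; -9/4 -1/2 1/4]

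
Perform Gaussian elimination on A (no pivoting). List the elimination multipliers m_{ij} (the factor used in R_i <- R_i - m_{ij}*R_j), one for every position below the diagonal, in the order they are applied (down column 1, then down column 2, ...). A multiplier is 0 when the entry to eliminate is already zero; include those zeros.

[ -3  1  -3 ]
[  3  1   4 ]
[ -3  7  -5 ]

multipliers: -1, 1, 3

Forward elimination:
R2 <- R2 - (-1)*R1:  [ 0  2  1 ]
R3 <- R3 - (1)*R1:  [  0   6  -2 ]
R3 <- R3 - (3)*R2:  [  0   0  -5 ]
Multipliers (in order of application): m_{21} = -1, m_{31} = 1, m_{32} = 3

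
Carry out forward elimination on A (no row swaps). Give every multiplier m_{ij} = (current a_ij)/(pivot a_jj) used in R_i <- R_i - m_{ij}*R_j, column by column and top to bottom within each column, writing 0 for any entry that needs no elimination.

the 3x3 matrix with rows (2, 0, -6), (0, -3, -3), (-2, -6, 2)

multipliers: 0, -1, 2

Forward elimination:
R2: entry in column 1 is already 0 -> m_{21} = 0 (no row operation needed)
R3 <- R3 - (-1)*R1:  [  0  -6  -4 ]
R3 <- R3 - (2)*R2:  [ 0  0  2 ]
Multipliers (in order of application): m_{21} = 0, m_{31} = -1, m_{32} = 2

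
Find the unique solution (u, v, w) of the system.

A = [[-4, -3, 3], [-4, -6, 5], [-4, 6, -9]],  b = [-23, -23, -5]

(5, -2, -3)

Forward elimination on [A|b]:
R2 <- R2 - (1)*R1:  [  0  -3   2   0 ]
R3 <- R3 - (1)*R1:  [   0    9  -12   18 ]
R3 <- R3 - (-3)*R2:  [  0   0  -6  18 ]
Row echelon form:
[ -4  -3   3  |  -23 ]
[  0  -3   2  |    0 ]
[  0   0  -6  |   18 ]
Back-substitution:
w = (18) / -6 = -3
v = (0 - (2)*(-3)) / -3 = -2
u = (-23 - (-3)*(-2) - (3)*(-3)) / -4 = 5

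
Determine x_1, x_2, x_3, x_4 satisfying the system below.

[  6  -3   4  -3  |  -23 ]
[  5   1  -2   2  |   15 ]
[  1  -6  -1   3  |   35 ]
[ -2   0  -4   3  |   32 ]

(0, -3, -5, 4)

Forward elimination on [A|b]:
R2 <- R2 - (5/6)*R1:  [     0    7/2  -16/3    9/2  205/6 ]
R3 <- R3 - (1/6)*R1:  [     0  -11/2   -5/3    7/2  233/6 ]
R4 <- R4 - (-1/3)*R1:  [    0    -1  -8/3     2  73/3 ]
R3 <- R3 - (-11/7)*R2:  [       0        0  -211/21     74/7  1943/21 ]
R4 <- R4 - (-2/7)*R2:  [      0       0  -88/21    23/7  716/21 ]
R4 <- R4 - (88/211)*R3:  [        0         0         0  -237/211  -948/211 ]
Row echelon form:
[ 6   -3        4        -3  |       -23 ]
[ 0  7/2    -16/3       9/2  |     205/6 ]
[ 0    0  -211/21      74/7  |   1943/21 ]
[ 0    0        0  -237/211  |  -948/211 ]
Back-substitution:
x_4 = (-948/211) / (-237/211) = 4
x_3 = (1943/21 - (74/7)*(4)) / (-211/21) = -5
x_2 = (205/6 - (-16/3)*(-5) - (9/2)*(4)) / (7/2) = -3
x_1 = (-23 - (-3)*(-3) - (4)*(-5) - (-3)*(4)) / 6 = 0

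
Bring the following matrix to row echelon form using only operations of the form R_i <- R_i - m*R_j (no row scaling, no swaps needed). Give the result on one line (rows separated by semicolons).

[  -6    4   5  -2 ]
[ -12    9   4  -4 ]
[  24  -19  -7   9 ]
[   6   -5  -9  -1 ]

Forward elimination:
R2 <- R2 - (2)*R1:  [  0   1  -6   0 ]
R3 <- R3 - (-4)*R1:  [  0  -3  13   1 ]
R4 <- R4 - (-1)*R1:  [  0  -1  -4  -3 ]
R3 <- R3 - (-3)*R2:  [  0   0  -5   1 ]
R4 <- R4 - (-1)*R2:  [   0    0  -10   -3 ]
R4 <- R4 - (2)*R3:  [  0   0   0  -5 ]
Row echelon form:
[ -6  4   5  -2 ]
[  0  1  -6   0 ]
[  0  0  -5   1 ]
[  0  0   0  -5 ]

REF = [-6 4 5 -2; 0 1 -6 0; 0 0 -5 1; 0 0 0 -5]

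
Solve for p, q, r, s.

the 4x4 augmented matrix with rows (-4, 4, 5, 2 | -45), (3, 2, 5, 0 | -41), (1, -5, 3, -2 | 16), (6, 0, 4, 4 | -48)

(-2, -5, -5, -4)

Forward elimination on [A|b]:
R2 <- R2 - (-3/4)*R1:  [      0       5    35/4     3/2  -299/4 ]
R3 <- R3 - (-1/4)*R1:  [    0    -4  17/4  -3/2  19/4 ]
R4 <- R4 - (-3/2)*R1:  [      0       6    23/2       7  -231/2 ]
R3 <- R3 - (-4/5)*R2:  [        0         0      45/4     -3/10  -1101/20 ]
R4 <- R4 - (6/5)*R2:  [      0       0       1    26/5  -129/5 ]
R4 <- R4 - (4/45)*R3:  [        0         0         0    392/75  -1568/75 ]
Row echelon form:
[ -4  4     5       2  |       -45 ]
[  0  5  35/4     3/2  |    -299/4 ]
[  0  0  45/4   -3/10  |  -1101/20 ]
[  0  0     0  392/75  |  -1568/75 ]
Back-substitution:
s = (-1568/75) / (392/75) = -4
r = (-1101/20 - (-3/10)*(-4)) / (45/4) = -5
q = (-299/4 - (35/4)*(-5) - (3/2)*(-4)) / 5 = -5
p = (-45 - (4)*(-5) - (5)*(-5) - (2)*(-4)) / -4 = -2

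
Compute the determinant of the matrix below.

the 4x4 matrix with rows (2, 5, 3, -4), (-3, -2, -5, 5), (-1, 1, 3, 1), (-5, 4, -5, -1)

det(A) = -408

Forward elimination:
R2 <- R2 - (-3/2)*R1:  [    0  11/2  -1/2    -1 ]
R3 <- R3 - (-1/2)*R1:  [   0  7/2  9/2   -1 ]
R4 <- R4 - (-5/2)*R1:  [    0  33/2   5/2   -11 ]
R3 <- R3 - (7/11)*R2:  [     0      0  53/11  -4/11 ]
R4 <- R4 - (3)*R2:  [  0   0   4  -8 ]
R4 <- R4 - (44/53)*R3:  [       0        0        0  -408/53 ]
Upper-triangular form:
[ 2     5      3       -4 ]
[ 0  11/2   -1/2       -1 ]
[ 0     0  53/11    -4/11 ]
[ 0     0      0  -408/53 ]
det(A) = (-1)^0 * (2) * (11/2) * (53/11) * (-408/53) = -408  (0 row swaps -> sign +1)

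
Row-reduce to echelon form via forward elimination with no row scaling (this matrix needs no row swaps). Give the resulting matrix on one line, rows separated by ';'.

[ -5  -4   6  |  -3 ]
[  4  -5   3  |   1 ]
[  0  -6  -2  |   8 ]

REF = [-5 -4 6 -3; 0 -41/5 39/5 -7/5; 0 0 -316/41 370/41]

Forward elimination:
R2 <- R2 - (-4/5)*R1:  [     0  -41/5   39/5   -7/5 ]
R3 <- R3 - (30/41)*R2:  [       0        0  -316/41   370/41 ]
Row echelon form:
[ -5     -4        6  |      -3 ]
[  0  -41/5     39/5  |    -7/5 ]
[  0      0  -316/41  |  370/41 ]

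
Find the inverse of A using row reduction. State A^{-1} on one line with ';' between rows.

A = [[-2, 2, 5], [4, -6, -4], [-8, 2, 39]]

Gauss-Jordan on [A | I]:
R1 <- (1/-2)*R1:  [    1    -1  -5/2  |  -1/2     0     0 ]
R2 <- R2 - (4)*R1:  [  0  -2   6  |   2   1   0 ]
R3 <- R3 - (-8)*R1:  [  0  -6  19  |  -4   0   1 ]
R2 <- (1/-2)*R2:  [    0     1    -3  |    -1  -1/2     0 ]
R1 <- R1 - (-1)*R2:  [     1      0  -11/2  |   -3/2   -1/2      0 ]
R3 <- R3 - (-6)*R2:  [   0    0    1  |  -10   -3    1 ]
R1 <- R1 - (-11/2)*R3:  [      1       0       0  |  -113/2     -17    11/2 ]
R2 <- R2 - (-3)*R3:  [     0      1      0  |    -31  -19/2      3 ]
Right block of [I | A^{-1}] is the inverse:
[ -113/2    -17  11/2 ]
[    -31  -19/2     3 ]
[    -10     -3     1 ]

inverse = [-113/2 -17 11/2; -31 -19/2 3; -10 -3 1]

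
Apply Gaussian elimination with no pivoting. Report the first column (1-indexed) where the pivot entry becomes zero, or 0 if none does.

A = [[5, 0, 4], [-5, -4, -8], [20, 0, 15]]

first zero-pivot column = 0

Naive forward elimination:
R2 <- R2 - (-1)*R1:  [  0  -4  -4 ]
R3 <- R3 - (4)*R1:  [  0   0  -1 ]
All pivots nonzero; naive elimination completes without hitting a zero pivot.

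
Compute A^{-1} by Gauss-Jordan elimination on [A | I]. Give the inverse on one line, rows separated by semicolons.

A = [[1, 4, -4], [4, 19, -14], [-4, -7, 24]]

inverse = [179/3 -34/3 10/3; -20/3 4/3 -1/3; 8 -3/2 1/2]

Gauss-Jordan on [A | I]:
R2 <- R2 - (4)*R1:  [  0   3   2  |  -4   1   0 ]
R3 <- R3 - (-4)*R1:  [ 0  9  8  |  4  0  1 ]
R2 <- (1/3)*R2:  [    0     1   2/3  |  -4/3   1/3     0 ]
R1 <- R1 - (4)*R2:  [     1      0  -20/3  |   19/3   -4/3      0 ]
R3 <- R3 - (9)*R2:  [  0   0   2  |  16  -3   1 ]
R3 <- (1/2)*R3:  [    0     0     1  |     8  -3/2   1/2 ]
R1 <- R1 - (-20/3)*R3:  [     1      0      0  |  179/3  -34/3   10/3 ]
R2 <- R2 - (2/3)*R3:  [     0      1      0  |  -20/3    4/3   -1/3 ]
Right block of [I | A^{-1}] is the inverse:
[ 179/3  -34/3  10/3 ]
[ -20/3    4/3  -1/3 ]
[     8   -3/2   1/2 ]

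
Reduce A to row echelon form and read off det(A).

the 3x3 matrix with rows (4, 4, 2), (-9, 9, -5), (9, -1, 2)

det(A) = -200

Forward elimination:
R2 <- R2 - (-9/4)*R1:  [    0    18  -1/2 ]
R3 <- R3 - (9/4)*R1:  [    0   -10  -5/2 ]
R3 <- R3 - (-5/9)*R2:  [     0      0  -25/9 ]
Upper-triangular form:
[ 4   4      2 ]
[ 0  18   -1/2 ]
[ 0   0  -25/9 ]
det(A) = (-1)^0 * (4) * (18) * (-25/9) = -200  (0 row swaps -> sign +1)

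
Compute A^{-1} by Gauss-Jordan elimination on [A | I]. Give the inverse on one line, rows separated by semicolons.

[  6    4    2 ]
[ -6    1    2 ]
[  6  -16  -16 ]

Gauss-Jordan on [A | I]:
R1 <- (1/6)*R1:  [   1  2/3  1/3  |  1/6    0    0 ]
R2 <- R2 - (-6)*R1:  [ 0  5  4  |  1  1  0 ]
R3 <- R3 - (6)*R1:  [   0  -20  -18  |   -1    0    1 ]
R2 <- (1/5)*R2:  [   0    1  4/5  |  1/5  1/5    0 ]
R1 <- R1 - (2/3)*R2:  [     1      0   -1/5  |   1/30  -2/15      0 ]
R3 <- R3 - (-20)*R2:  [  0   0  -2  |   3   4   1 ]
R3 <- (1/-2)*R3:  [    0     0     1  |  -3/2    -2  -1/2 ]
R1 <- R1 - (-1/5)*R3:  [     1      0      0  |  -4/15  -8/15  -1/10 ]
R2 <- R2 - (4/5)*R3:  [   0    1    0  |  7/5  9/5  2/5 ]
Right block of [I | A^{-1}] is the inverse:
[ -4/15  -8/15  -1/10 ]
[   7/5    9/5    2/5 ]
[  -3/2     -2   -1/2 ]

inverse = [-4/15 -8/15 -1/10; 7/5 9/5 2/5; -3/2 -2 -1/2]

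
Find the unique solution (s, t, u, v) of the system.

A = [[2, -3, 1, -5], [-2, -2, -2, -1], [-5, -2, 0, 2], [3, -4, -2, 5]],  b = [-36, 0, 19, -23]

(-5, 5, -1, 2)

Forward elimination on [A|b]:
R2 <- R2 - (-1)*R1:  [   0   -5   -1   -6  -36 ]
R3 <- R3 - (-5/2)*R1:  [     0  -19/2    5/2  -21/2    -71 ]
R4 <- R4 - (3/2)*R1:  [    0   1/2  -7/2  25/2    31 ]
R3 <- R3 - (19/10)*R2:  [     0      0   22/5   9/10  -13/5 ]
R4 <- R4 - (-1/10)*R2:  [      0       0   -18/5  119/10   137/5 ]
R4 <- R4 - (-9/11)*R3:  [      0       0       0  139/11  278/11 ]
Row echelon form:
[ 2  -3     1      -5  |     -36 ]
[ 0  -5    -1      -6  |     -36 ]
[ 0   0  22/5    9/10  |   -13/5 ]
[ 0   0     0  139/11  |  278/11 ]
Back-substitution:
v = (278/11) / (139/11) = 2
u = (-13/5 - (9/10)*(2)) / (22/5) = -1
t = (-36 - (-1)*(-1) - (-6)*(2)) / -5 = 5
s = (-36 - (-3)*(5) - (1)*(-1) - (-5)*(2)) / 2 = -5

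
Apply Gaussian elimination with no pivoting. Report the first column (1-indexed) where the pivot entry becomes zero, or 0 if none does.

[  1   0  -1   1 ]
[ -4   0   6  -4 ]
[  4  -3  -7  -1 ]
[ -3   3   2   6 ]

Naive forward elimination:
R2 <- R2 - (-4)*R1:  [ 0  0  2  0 ]
R3 <- R3 - (4)*R1:  [  0  -3  -3  -5 ]
R4 <- R4 - (-3)*R1:  [  0   3  -1   9 ]
Matrix at this point:
[ 1   0  -1   1 ]
[ 0   0   2   0 ]
[ 0  -3  -3  -5 ]
[ 0   3  -1   9 ]
Pivot entry (2,2) is zero but row 3 has -3 in column 2 -> naive elimination stops; a row interchange (e.g. R2 <-> R3) would be required here.

first zero-pivot column = 2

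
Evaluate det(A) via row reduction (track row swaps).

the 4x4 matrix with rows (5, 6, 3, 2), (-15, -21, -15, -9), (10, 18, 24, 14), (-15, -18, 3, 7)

Forward elimination:
R2 <- R2 - (-3)*R1:  [  0  -3  -6  -3 ]
R3 <- R3 - (2)*R1:  [  0   6  18  10 ]
R4 <- R4 - (-3)*R1:  [  0   0  12  13 ]
R3 <- R3 - (-2)*R2:  [ 0  0  6  4 ]
R4 <- R4 - (2)*R3:  [ 0  0  0  5 ]
Upper-triangular form:
[ 5   6   3   2 ]
[ 0  -3  -6  -3 ]
[ 0   0   6   4 ]
[ 0   0   0   5 ]
det(A) = (-1)^0 * (5) * (-3) * (6) * (5) = -450  (0 row swaps -> sign +1)

det(A) = -450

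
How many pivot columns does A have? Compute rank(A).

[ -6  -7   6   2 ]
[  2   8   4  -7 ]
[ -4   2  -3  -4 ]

rank(A) = 3

Row reduction:
R2 <- R2 - (-1/3)*R1:  [     0   17/3      6  -19/3 ]
R3 <- R3 - (2/3)*R1:  [     0   20/3     -7  -16/3 ]
R3 <- R3 - (20/17)*R2:  [       0        0  -239/17    36/17 ]
Row echelon form:
[ -6    -7        6      2 ]
[  0  17/3        6  -19/3 ]
[  0     0  -239/17  36/17 ]
Nonzero rows / pivot columns: 3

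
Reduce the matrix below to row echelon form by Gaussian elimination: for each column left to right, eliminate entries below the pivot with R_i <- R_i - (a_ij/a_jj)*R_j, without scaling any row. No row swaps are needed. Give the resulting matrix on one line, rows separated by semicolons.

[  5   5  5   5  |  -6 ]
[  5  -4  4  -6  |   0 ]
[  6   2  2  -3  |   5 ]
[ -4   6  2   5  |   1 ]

REF = [5 5 5 5 -6; 0 -9 -1 -11 6; 0 0 -32/9 -37/9 143/15; 0 0 0 -71/8 639/40]

Forward elimination:
R2 <- R2 - (1)*R1:  [   0   -9   -1  -11    6 ]
R3 <- R3 - (6/5)*R1:  [    0    -4    -4    -9  61/5 ]
R4 <- R4 - (-4/5)*R1:  [     0     10      6      9  -19/5 ]
R3 <- R3 - (4/9)*R2:  [      0       0   -32/9   -37/9  143/15 ]
R4 <- R4 - (-10/9)*R2:  [     0      0   44/9  -29/9  43/15 ]
R4 <- R4 - (-11/8)*R3:  [      0       0       0   -71/8  639/40 ]
Row echelon form:
[ 5   5      5      5  |      -6 ]
[ 0  -9     -1    -11  |       6 ]
[ 0   0  -32/9  -37/9  |  143/15 ]
[ 0   0      0  -71/8  |  639/40 ]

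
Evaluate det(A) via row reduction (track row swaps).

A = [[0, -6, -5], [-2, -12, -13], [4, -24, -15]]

det(A) = 12

Forward elimination:
R1 <-> R2   (pivot in column 1 was zero)
[ -2  -12  -13 ]
[  0   -6   -5 ]
[  4  -24  -15 ]
R3 <- R3 - (-2)*R1:  [   0  -48  -41 ]
R3 <- R3 - (8)*R2:  [  0   0  -1 ]
Upper-triangular form:
[ -2  -12  -13 ]
[  0   -6   -5 ]
[  0    0   -1 ]
det(A) = (-1)^1 * (-2) * (-6) * (-1) = 12  (1 row swap -> sign -1)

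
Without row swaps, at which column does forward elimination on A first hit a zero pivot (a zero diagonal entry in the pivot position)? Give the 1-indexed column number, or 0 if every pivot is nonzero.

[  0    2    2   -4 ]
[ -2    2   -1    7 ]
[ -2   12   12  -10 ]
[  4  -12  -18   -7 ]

first zero-pivot column = 1

Naive forward elimination:
Pivot entry (1,1) is zero but row 2 has -2 in column 1 -> naive elimination stops; a row interchange (e.g. R1 <-> R2) would be required here.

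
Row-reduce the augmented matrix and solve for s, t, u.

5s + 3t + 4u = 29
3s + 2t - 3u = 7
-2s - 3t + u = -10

(3, 2, 2)

Forward elimination on [A|b]:
R2 <- R2 - (3/5)*R1:  [     0    1/5  -27/5  -52/5 ]
R3 <- R3 - (-2/5)*R1:  [    0  -9/5  13/5   8/5 ]
R3 <- R3 - (-9)*R2:  [   0    0  -46  -92 ]
Row echelon form:
[ 5    3      4  |     29 ]
[ 0  1/5  -27/5  |  -52/5 ]
[ 0    0    -46  |    -92 ]
Back-substitution:
u = (-92) / -46 = 2
t = (-52/5 - (-27/5)*(2)) / (1/5) = 2
s = (29 - (3)*(2) - (4)*(2)) / 5 = 3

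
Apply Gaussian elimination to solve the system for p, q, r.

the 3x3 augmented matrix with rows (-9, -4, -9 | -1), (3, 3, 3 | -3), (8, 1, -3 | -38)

(-3, -2, 4)

Forward elimination on [A|b]:
R2 <- R2 - (-1/3)*R1:  [     0    5/3      0  -10/3 ]
R3 <- R3 - (-8/9)*R1:  [      0   -23/9     -11  -350/9 ]
R3 <- R3 - (-23/15)*R2:  [   0    0  -11  -44 ]
Row echelon form:
[ -9   -4   -9  |     -1 ]
[  0  5/3    0  |  -10/3 ]
[  0    0  -11  |    -44 ]
Back-substitution:
r = (-44) / -11 = 4
q = (-10/3) / (5/3) = -2
p = (-1 - (-4)*(-2) - (-9)*(4)) / -9 = -3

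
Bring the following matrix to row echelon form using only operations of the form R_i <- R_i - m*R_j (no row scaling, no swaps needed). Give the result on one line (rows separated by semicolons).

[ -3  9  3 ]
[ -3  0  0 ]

Forward elimination:
R2 <- R2 - (1)*R1:  [  0  -9  -3 ]
Row echelon form:
[ -3   9   3 ]
[  0  -9  -3 ]

REF = [-3 9 3; 0 -9 -3]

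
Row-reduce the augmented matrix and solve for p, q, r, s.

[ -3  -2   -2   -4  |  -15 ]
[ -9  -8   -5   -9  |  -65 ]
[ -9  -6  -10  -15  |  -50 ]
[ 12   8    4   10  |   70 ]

Forward elimination on [A|b]:
R2 <- R2 - (3)*R1:  [   0   -2    1    3  -20 ]
R3 <- R3 - (3)*R1:  [  0   0  -4  -3  -5 ]
R4 <- R4 - (-4)*R1:  [  0   0  -4  -6  10 ]
R4 <- R4 - (1)*R3:  [  0   0   0  -3  15 ]
Row echelon form:
[ -3  -2  -2  -4  |  -15 ]
[  0  -2   1   3  |  -20 ]
[  0   0  -4  -3  |   -5 ]
[  0   0   0  -3  |   15 ]
Back-substitution:
s = (15) / -3 = -5
r = (-5 - (-3)*(-5)) / -4 = 5
q = (-20 - (1)*(5) - (3)*(-5)) / -2 = 5
p = (-15 - (-2)*(5) - (-2)*(5) - (-4)*(-5)) / -3 = 5

(5, 5, 5, -5)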